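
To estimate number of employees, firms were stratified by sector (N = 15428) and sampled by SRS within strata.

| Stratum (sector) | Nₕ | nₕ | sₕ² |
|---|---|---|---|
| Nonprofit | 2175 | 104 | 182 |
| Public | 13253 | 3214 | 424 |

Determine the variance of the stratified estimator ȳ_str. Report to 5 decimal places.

Var(ȳ_str) = Σₕ Wₕ²(1 − fₕ)sₕ²/nₕ with Wₕ = Nₕ/N, N = 15428.
Nonprofit: Wₕ = 0.14097744; term = 0.14097744²·(1 − 0.04781609)·182/104 = 0.033117546.
Public: Wₕ = 0.85902256; term = 0.85902256²·(1 − 0.24251113)·424/3214 = 0.073740381.
Sum = 0.10685793.

0.10686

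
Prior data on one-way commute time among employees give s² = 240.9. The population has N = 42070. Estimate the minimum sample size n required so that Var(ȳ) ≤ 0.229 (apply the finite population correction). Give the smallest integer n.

1027

Without fpc, n₀ = s²/D = 240.9/0.229 = 1051.9651.
With fpc, (1 − n/N)·s²/n ≤ D requires n ≥ n₀/(1 + n₀/N) = 1051.9651/(1 + 1051.9651/42070) = 1026.3023.
Rounding up, n = 1027.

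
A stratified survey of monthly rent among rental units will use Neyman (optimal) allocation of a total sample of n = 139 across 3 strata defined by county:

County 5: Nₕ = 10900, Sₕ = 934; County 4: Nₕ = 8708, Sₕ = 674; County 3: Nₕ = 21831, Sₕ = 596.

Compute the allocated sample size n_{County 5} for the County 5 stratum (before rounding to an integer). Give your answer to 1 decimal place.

Neyman allocation: nₕ = n·NₕSₕ / Σⱼ NⱼSⱼ.
Σ NⱼSⱼ = 10900·934 + 8708·674 + 21831·596 = 2.9061068 × 10^7.
n_{County 5} = 139·10900·934 / (2.9061068 × 10^7) = 48.7.

48.7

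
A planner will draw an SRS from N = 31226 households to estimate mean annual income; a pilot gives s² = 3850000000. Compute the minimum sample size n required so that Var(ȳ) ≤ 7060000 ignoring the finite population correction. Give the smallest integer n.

546

Without fpc, n₀ = s²/D = 3850000000/7060000 = 545.3258.
Rounding up, n = 546.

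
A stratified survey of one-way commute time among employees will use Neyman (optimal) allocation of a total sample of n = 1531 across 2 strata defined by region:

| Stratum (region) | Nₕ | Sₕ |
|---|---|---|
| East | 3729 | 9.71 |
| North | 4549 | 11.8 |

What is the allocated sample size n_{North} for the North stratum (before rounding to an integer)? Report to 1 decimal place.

Neyman allocation: nₕ = n·NₕSₕ / Σⱼ NⱼSⱼ.
Σ NⱼSⱼ = 3729·9.71 + 4549·11.8 = 89886.79.
n_{North} = 1531·4549·11.8 / 89886.79 = 914.3.

914.3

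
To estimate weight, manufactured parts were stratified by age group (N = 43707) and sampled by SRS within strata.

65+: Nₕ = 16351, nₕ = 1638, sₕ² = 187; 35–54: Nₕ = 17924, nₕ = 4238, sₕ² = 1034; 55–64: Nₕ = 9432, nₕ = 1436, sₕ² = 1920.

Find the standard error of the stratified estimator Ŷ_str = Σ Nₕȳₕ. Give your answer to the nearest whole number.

13717

Var(Ŷ_str) = Σₕ Nₕ²(1 − fₕ)sₕ²/nₕ.
65+: 16351²·(1 − 1638/16351)·187/1638 = 2.7464599 × 10^7.
35–54: 17924²·(1 − 4238/17924)·1034/4238 = 5.9850951 × 10^7.
55–64: 9432²·(1 − 1436/9432)·1920/1436 = 1.008378 × 10^8.
Sum = 1.8815335 × 10^8.
SE = √(1.8815335 × 10^8) = 13717.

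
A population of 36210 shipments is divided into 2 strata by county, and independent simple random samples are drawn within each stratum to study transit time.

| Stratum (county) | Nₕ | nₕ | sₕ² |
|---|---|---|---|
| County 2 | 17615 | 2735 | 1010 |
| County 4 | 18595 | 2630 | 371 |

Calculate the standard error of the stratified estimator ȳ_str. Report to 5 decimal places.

0.32521

Var(ȳ_str) = Σₕ Wₕ²(1 − fₕ)sₕ²/nₕ with Wₕ = Nₕ/N, N = 36210.
County 2: Wₕ = 0.48646783; term = 0.48646783²·(1 − 0.15526540)·1010/2735 = 0.07382315.
County 4: Wₕ = 0.51353217; term = 0.51353217²·(1 − 0.14143587)·371/2630 = 0.031939361.
Sum = 0.10576251.
SE = √(0.10576251) = 0.32521.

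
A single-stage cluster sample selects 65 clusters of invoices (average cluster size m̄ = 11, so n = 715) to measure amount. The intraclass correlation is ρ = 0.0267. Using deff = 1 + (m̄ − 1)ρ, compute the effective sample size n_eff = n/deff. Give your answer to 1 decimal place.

deff = 1 + (11 − 1)·0.0267 = 1 + 0.267 = 1.267.
n_eff = 715 / 1.267 = 564.3.

564.3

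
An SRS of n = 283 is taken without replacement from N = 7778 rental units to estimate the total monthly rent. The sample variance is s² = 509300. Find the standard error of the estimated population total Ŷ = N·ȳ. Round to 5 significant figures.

323900

Var(Ŷ) = N²·Var(ȳ) = N²·(1 − n/N)·s²/n.
f = 283/7778 = 0.03638467; Var(ȳ) = 0.96361533·509300/283 = 1734.1671.
Var(Ŷ) = 7778² · 1734.1671 = 1.049124 × 10^11.
SE(Ŷ) = √(1.049124 × 10^11) = 323900.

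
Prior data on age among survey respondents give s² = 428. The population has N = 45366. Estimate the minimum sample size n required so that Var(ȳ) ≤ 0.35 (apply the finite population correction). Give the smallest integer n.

Without fpc, n₀ = s²/D = 428/0.35 = 1222.8571.
With fpc, (1 − n/N)·s²/n ≤ D requires n ≥ n₀/(1 + n₀/N) = 1222.8571/(1 + 1222.8571/45366) = 1190.7597.
Rounding up, n = 1191.

1191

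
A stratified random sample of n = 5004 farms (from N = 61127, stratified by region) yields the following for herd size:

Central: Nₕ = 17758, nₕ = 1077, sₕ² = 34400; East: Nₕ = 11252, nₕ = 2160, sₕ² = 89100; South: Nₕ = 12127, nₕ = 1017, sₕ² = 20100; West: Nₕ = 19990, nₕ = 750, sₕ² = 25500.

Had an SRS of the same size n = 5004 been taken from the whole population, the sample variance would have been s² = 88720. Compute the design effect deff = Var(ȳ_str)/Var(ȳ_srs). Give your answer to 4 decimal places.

Var(ȳ_str) = Σ Wₕ²(1−fₕ)sₕ²/nₕ with Wₕ = Nₕ/61127:
  Central: (17758/61127)²·(1−1077/17758)·34400/1077 = 2.5321691
  East: (11252/61127)²·(1−2160/11252)·89100/2160 = 1.1293978
  South: (12127/61127)²·(1−1017/12127)·20100/1017 = 0.71265014
  West: (19990/61127)²·(1−750/19990)·25500/750 = 3.4996984
  → Var(ȳ_str) = 7.8739154.
Var(ȳ_srs) = (1 − 5004/61127)·88720/5004 = 16.278412.
deff = 7.8739154 / 16.278412 = 0.4837.

0.4837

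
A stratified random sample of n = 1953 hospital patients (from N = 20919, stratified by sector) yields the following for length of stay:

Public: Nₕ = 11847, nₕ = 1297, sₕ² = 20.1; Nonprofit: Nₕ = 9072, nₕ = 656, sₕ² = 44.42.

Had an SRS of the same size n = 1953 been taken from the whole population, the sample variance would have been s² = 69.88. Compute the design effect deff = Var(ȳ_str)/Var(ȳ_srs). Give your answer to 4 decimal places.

Var(ȳ_str) = Σ Wₕ²(1−fₕ)sₕ²/nₕ with Wₕ = Nₕ/20919:
  Public: (11847/20919)²·(1−1297/11847)·20.1/1297 = 0.0044262413
  Nonprofit: (9072/20919)²·(1−656/9072)·44.42/656 = 0.011814127
  → Var(ȳ_str) = 0.016240368.
Var(ȳ_srs) = (1 − 1953/20919)·69.88/1953 = 0.032440346.
deff = 0.016240368 / 0.032440346 = 0.5006.

0.5006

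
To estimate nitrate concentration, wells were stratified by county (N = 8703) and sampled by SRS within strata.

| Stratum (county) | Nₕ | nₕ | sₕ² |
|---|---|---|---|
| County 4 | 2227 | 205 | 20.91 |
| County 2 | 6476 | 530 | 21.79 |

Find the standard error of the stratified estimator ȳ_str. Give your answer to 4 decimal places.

Var(ȳ_str) = Σₕ Wₕ²(1 − fₕ)sₕ²/nₕ with Wₕ = Nₕ/N, N = 8703.
County 4: Wₕ = 0.25588877; term = 0.25588877²·(1 − 0.09205209)·20.91/205 = 0.0060640612.
County 2: Wₕ = 0.74411123; term = 0.74411123²·(1 − 0.08184064)·21.79/530 = 0.020901389.
Sum = 0.02696545.
SE = √(0.02696545) = 0.1642.

0.1642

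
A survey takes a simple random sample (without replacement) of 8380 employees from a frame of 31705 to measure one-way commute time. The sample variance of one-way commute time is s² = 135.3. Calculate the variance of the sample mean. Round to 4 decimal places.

0.0119

Under SRS without replacement, Var(ȳ) = (1 − f)·s²/n with f = n/N = 8380/31705 = 0.26431162.
Var(ȳ) = (1 − 0.26431162)·135.3/8380 = 0.73568838·0.016145585 = 0.011878119.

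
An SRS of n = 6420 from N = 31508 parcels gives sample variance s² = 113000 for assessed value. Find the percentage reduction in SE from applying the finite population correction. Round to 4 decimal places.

10.7676

f = n/N = 6420/31508 = 0.20375778.
SE_no-fpc = √(s²/n) = 4.1953839; SE_fpc = √((1−f)s²/n) = 3.743642.
Ratio = √(1−f) = 0.89232406. Reduction = 100·(1 − 0.89232406) = 10.7676%.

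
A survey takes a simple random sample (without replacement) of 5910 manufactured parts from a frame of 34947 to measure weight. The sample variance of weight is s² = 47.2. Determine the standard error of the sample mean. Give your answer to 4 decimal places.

Under SRS without replacement, Var(ȳ) = (1 − f)·s²/n with f = n/N = 5910/34947 = 0.16911323.
Var(ȳ) = (1 − 0.16911323)·47.2/5910 = 0.83088677·0.0079864636 = 0.006635847.
SE(ȳ) = √(0.006635847) = 0.0815.

0.0815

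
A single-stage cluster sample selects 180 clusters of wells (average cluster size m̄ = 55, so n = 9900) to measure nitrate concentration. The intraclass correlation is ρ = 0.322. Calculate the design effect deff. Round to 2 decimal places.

deff = 1 + (55 − 1)·0.322 = 1 + 17.388 = 18.388.

18.39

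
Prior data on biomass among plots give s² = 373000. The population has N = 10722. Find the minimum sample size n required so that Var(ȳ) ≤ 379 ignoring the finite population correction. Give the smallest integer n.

Without fpc, n₀ = s²/D = 373000/379 = 984.1689.
Rounding up, n = 985.

985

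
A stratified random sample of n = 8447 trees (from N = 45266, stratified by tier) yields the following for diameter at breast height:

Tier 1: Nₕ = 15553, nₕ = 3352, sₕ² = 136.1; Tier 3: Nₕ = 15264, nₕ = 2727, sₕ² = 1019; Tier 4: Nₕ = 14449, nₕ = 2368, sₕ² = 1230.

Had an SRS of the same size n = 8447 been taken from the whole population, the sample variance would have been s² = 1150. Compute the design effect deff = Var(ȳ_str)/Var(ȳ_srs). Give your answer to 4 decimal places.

Var(ȳ_str) = Σ Wₕ²(1−fₕ)sₕ²/nₕ with Wₕ = Nₕ/45266:
  Tier 1: (15553/45266)²·(1−3352/15553)·136.1/3352 = 0.0037602739
  Tier 3: (15264/45266)²·(1−2727/15264)·1019/2727 = 0.034898502
  Tier 4: (14449/45266)²·(1−2368/14449)·1230/2368 = 0.04425067
  → Var(ȳ_str) = 0.082909446.
Var(ȳ_srs) = (1 − 8447/45266)·1150/8447 = 0.11073763.
deff = 0.082909446 / 0.11073763 = 0.7487.

0.7487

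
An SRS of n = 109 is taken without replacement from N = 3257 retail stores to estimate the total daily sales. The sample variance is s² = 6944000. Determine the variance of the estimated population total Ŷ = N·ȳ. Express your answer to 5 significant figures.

Var(Ŷ) = N²·Var(ȳ) = N²·(1 − n/N)·s²/n.
f = 109/3257 = 0.03346638; Var(ȳ) = 0.96653362·6944000/109 = 61574.399.
Var(Ŷ) = 3257² · 61574.399 = 6.5318424 × 10^11.

6.5318 × 10^11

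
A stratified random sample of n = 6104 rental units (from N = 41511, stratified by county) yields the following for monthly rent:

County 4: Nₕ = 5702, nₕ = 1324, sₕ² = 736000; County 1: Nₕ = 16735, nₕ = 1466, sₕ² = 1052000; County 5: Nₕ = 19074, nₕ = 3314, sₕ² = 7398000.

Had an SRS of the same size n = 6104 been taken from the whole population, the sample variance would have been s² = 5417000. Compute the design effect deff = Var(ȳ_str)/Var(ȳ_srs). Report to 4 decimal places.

Var(ȳ_str) = Σ Wₕ²(1−fₕ)sₕ²/nₕ with Wₕ = Nₕ/41511:
  County 4: (5702/41511)²·(1−1324/5702)·736000/1324 = 8.0531615
  County 1: (16735/41511)²·(1−1466/16735)·1052000/1466 = 106.41227
  County 5: (19074/41511)²·(1−3314/19074)·7398000/3314 = 389.4336
  → Var(ȳ_str) = 503.89903.
Var(ȳ_srs) = (1 − 6104/41511)·5417000/6104 = 756.95532.
deff = 503.89903 / 756.95532 = 0.6657.

0.6657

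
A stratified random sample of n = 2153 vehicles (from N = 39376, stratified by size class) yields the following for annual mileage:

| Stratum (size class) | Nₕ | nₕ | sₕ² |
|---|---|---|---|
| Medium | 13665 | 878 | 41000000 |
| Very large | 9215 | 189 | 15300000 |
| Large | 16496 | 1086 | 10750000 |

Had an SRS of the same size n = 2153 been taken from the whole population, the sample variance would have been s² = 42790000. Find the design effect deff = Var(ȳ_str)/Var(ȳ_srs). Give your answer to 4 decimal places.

Var(ȳ_str) = Σ Wₕ²(1−fₕ)sₕ²/nₕ with Wₕ = Nₕ/39376:
  Medium: (13665/39376)²·(1−878/13665)·41000000/878 = 5262.6495
  Very large: (9215/39376)²·(1−189/9215)·15300000/189 = 4342.6727
  Large: (16496/39376)²·(1−1086/16496)·10750000/1086 = 1622.9186
  → Var(ȳ_str) = 11228.241.
Var(ȳ_srs) = (1 − 2153/39376)·42790000/2153 = 18787.891.
deff = 11228.241 / 18787.891 = 0.5976.

0.5976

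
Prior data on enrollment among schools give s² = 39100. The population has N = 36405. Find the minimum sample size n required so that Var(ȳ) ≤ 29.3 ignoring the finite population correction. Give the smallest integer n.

Without fpc, n₀ = s²/D = 39100/29.3 = 1334.4710.
Rounding up, n = 1335.

1335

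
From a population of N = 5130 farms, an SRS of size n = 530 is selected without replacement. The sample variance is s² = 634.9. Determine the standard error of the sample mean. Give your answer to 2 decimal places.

Under SRS without replacement, Var(ȳ) = (1 − f)·s²/n with f = n/N = 530/5130 = 0.10331384.
Var(ȳ) = (1 − 0.10331384)·634.9/530 = 0.89668616·1.1979245 = 1.0741623.
SE(ȳ) = √(1.0741623) = 1.04.

1.04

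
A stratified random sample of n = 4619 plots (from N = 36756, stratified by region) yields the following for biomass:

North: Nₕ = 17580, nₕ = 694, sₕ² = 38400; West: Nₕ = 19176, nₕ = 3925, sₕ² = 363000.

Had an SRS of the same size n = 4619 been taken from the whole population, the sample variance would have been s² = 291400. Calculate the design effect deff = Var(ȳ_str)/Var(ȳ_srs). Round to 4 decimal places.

Var(ȳ_str) = Σ Wₕ²(1−fₕ)sₕ²/nₕ with Wₕ = Nₕ/36756:
  North: (17580/36756)²·(1−694/17580)·38400/694 = 12.157966
  West: (19176/36756)²·(1−3925/19176)·363000/3925 = 20.020127
  → Var(ȳ_str) = 32.178093.
Var(ȳ_srs) = (1 − 4619/36756)·291400/4619 = 55.159291.
deff = 32.178093 / 55.159291 = 0.5834.

0.5834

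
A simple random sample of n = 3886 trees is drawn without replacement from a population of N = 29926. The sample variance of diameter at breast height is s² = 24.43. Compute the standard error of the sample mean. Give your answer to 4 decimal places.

0.0740

Under SRS without replacement, Var(ȳ) = (1 − f)·s²/n with f = n/N = 3886/29926 = 0.12985364.
Var(ȳ) = (1 − 0.12985364)·24.43/3886 = 0.87014636·0.0062866701 = 0.0054703231.
SE(ȳ) = √(0.0054703231) = 0.0740.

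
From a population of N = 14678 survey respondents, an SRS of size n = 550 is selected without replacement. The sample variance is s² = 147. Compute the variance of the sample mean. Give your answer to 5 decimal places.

0.25726

Under SRS without replacement, Var(ȳ) = (1 − f)·s²/n with f = n/N = 550/14678 = 0.03747105.
Var(ȳ) = (1 − 0.03747105)·147/550 = 0.96252895·0.26727273 = 0.25725774.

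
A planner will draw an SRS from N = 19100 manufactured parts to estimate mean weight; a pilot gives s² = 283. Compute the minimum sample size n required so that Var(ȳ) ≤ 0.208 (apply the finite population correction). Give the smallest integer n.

Without fpc, n₀ = s²/D = 283/0.208 = 1360.5769.
With fpc, (1 − n/N)·s²/n ≤ D requires n ≥ n₀/(1 + n₀/N) = 1360.5769/(1 + 1360.5769/19100) = 1270.1020.
Rounding up, n = 1271.

1271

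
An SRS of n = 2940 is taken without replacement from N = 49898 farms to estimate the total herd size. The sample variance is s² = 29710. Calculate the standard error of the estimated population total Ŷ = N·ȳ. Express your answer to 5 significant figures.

153880

Var(Ŷ) = N²·Var(ȳ) = N²·(1 − n/N)·s²/n.
f = 2940/49898 = 0.05892020; Var(ȳ) = 0.94107980·29710/2940 = 9.5100275.
Var(Ŷ) = 49898² · 9.5100275 = 2.3678165 × 10^10.
SE(Ŷ) = √(2.3678165 × 10^10) = 153880.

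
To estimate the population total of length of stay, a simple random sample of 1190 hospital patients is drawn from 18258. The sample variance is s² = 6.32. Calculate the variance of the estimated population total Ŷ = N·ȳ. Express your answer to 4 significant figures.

1.655 × 10^6

Var(Ŷ) = N²·Var(ȳ) = N²·(1 − n/N)·s²/n.
f = 1190/18258 = 0.06517691; Var(ȳ) = 0.93482309·6.32/1190 = 0.0049647747.
Var(Ŷ) = 18258² · 0.0049647747 = 1.6550303 × 10^6.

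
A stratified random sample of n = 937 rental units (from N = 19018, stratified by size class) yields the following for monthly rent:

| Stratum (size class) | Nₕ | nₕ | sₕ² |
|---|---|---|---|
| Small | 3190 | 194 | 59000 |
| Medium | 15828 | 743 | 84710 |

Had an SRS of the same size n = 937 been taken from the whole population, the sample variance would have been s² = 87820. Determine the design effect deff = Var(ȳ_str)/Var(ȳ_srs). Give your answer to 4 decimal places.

0.9348

Var(ȳ_str) = Σ Wₕ²(1−fₕ)sₕ²/nₕ with Wₕ = Nₕ/19018:
  Small: (3190/19018)²·(1−194/3190)·59000/194 = 8.0362435
  Medium: (15828/19018)²·(1−743/15828)·84710/743 = 75.264042
  → Var(ȳ_str) = 83.300286.
Var(ȳ_srs) = (1 − 937/19018)·87820/937 = 89.106923.
deff = 83.300286 / 89.106923 = 0.9348.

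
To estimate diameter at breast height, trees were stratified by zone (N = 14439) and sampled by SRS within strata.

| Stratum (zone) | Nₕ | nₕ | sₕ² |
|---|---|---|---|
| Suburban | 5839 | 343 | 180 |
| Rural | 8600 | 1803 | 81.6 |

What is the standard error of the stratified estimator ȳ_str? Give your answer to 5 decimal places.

Var(ȳ_str) = Σₕ Wₕ²(1 − fₕ)sₕ²/nₕ with Wₕ = Nₕ/N, N = 14439.
Suburban: Wₕ = 0.40439089; term = 0.40439089²·(1 − 0.05874294)·180/343 = 0.080777304.
Rural: Wₕ = 0.59560911; term = 0.59560911²·(1 − 0.20965116)·81.6/1803 = 0.012689249.
Sum = 0.093466553.
SE = √(0.093466553) = 0.30572.

0.30572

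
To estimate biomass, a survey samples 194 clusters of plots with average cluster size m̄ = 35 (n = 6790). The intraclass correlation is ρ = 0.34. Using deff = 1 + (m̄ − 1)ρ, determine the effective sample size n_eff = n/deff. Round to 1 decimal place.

deff = 1 + (35 − 1)·0.34 = 1 + 11.56 = 12.56.
n_eff = 6790 / 12.56 = 540.6.

540.6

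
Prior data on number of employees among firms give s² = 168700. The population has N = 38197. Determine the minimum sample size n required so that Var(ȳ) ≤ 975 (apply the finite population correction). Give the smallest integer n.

173

Without fpc, n₀ = s²/D = 168700/975 = 173.0256.
With fpc, (1 − n/N)·s²/n ≤ D requires n ≥ n₀/(1 + n₀/N) = 173.0256/(1 + 173.0256/38197) = 172.2454.
Rounding up, n = 173.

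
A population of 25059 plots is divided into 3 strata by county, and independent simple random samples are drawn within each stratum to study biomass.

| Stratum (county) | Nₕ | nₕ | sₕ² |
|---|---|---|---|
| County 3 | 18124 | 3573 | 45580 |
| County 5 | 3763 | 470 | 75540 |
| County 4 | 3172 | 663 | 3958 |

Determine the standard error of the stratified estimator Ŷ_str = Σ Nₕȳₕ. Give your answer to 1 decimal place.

Var(Ŷ_str) = Σₕ Nₕ²(1 − fₕ)sₕ²/nₕ.
County 3: 18124²·(1 − 3573/18124)·45580/3573 = 3.3642495 × 10^9.
County 5: 3763²·(1 − 470/3763)·75540/470 = 1.9916135 × 10^9.
County 4: 3172²·(1 − 663/3172)·3958/663 = 4.7511211 × 10^7.
Sum = 5.4033742 × 10^9.
SE = √(5.4033742 × 10^9) = 73507.6.

73507.6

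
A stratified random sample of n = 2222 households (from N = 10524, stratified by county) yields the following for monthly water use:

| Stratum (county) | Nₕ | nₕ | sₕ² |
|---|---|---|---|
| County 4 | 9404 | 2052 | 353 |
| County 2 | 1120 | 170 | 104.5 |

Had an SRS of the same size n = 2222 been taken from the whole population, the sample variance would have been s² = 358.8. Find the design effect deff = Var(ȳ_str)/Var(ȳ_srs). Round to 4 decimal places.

Var(ȳ_str) = Σ Wₕ²(1−fₕ)sₕ²/nₕ with Wₕ = Nₕ/10524:
  County 4: (9404/10524)²·(1−2052/9404)·353/2052 = 0.10738751
  County 2: (1120/10524)²·(1−170/1120)·104.5/170 = 0.0059053728
  → Var(ȳ_str) = 0.11329288.
Var(ȳ_srs) = (1 − 2222/10524)·358.8/2222 = 0.12738265.
deff = 0.11329288 / 0.12738265 = 0.8894.

0.8894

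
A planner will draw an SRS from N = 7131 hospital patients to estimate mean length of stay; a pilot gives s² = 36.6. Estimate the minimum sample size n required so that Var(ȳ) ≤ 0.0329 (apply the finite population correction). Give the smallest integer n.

963

Without fpc, n₀ = s²/D = 36.6/0.0329 = 1112.4620.
With fpc, (1 − n/N)·s²/n ≤ D requires n ≥ n₀/(1 + n₀/N) = 1112.4620/(1 + 1112.4620/7131) = 962.3343.
Rounding up, n = 963.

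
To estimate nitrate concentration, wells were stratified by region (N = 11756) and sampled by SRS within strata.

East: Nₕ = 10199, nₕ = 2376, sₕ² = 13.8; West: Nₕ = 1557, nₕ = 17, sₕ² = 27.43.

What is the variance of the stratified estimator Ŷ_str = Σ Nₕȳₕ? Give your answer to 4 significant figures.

4.332 × 10^6

Var(Ŷ_str) = Σₕ Nₕ²(1 − fₕ)sₕ²/nₕ.
East: 10199²·(1 − 2376/10199)·13.8/2376 = 463408.05.
West: 1557²·(1 − 17/1557)·27.43/17 = 3.8688886 × 10^6.
Sum = 4.3322967 × 10^6.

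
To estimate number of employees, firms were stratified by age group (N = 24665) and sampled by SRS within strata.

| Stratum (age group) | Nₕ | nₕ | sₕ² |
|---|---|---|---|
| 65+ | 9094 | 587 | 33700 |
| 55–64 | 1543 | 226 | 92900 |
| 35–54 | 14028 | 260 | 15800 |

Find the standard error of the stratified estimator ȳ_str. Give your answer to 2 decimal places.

5.29

Var(ȳ_str) = Σₕ Wₕ²(1 − fₕ)sₕ²/nₕ with Wₕ = Nₕ/N, N = 24665.
65+: Wₕ = 0.36870059; term = 0.36870059²·(1 − 0.06454805)·33700/587 = 7.3006402.
55–64: Wₕ = 0.06255828; term = 0.06255828²·(1 − 0.14646792)·92900/226 = 1.3730828.
35–54: Wₕ = 0.56874113; term = 0.56874113²·(1 − 0.01853436)·15800/260 = 19.292482.
Sum = 27.966205.
SE = √(27.966205) = 5.29.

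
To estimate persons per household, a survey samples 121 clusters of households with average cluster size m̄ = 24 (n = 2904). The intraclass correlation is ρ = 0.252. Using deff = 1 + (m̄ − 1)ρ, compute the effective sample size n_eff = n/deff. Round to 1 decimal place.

427.3

deff = 1 + (24 − 1)·0.252 = 1 + 5.796 = 6.796.
n_eff = 2904 / 6.796 = 427.3.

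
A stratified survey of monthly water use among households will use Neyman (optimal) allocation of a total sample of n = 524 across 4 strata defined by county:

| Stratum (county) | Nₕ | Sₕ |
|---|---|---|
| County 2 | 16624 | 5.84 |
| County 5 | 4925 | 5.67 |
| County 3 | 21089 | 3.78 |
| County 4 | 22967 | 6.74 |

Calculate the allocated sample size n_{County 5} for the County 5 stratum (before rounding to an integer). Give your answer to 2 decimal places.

Neyman allocation: nₕ = n·NₕSₕ / Σⱼ NⱼSⱼ.
Σ NⱼSⱼ = 16624·5.84 + 4925·5.67 + 21089·3.78 + 22967·6.74 = 359522.91.
n_{County 5} = 524·4925·5.67 / 359522.91 = 40.70.

40.70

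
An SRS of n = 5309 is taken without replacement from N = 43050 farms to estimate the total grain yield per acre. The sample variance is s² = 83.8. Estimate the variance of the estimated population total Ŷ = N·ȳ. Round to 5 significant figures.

2.5646 × 10^7

Var(Ŷ) = N²·Var(ȳ) = N²·(1 − n/N)·s²/n.
f = 5309/43050 = 0.12332172; Var(ȳ) = 0.87667828·83.8/5309 = 0.013837943.
Var(Ŷ) = 43050² · 0.013837943 = 2.5645894 × 10^7.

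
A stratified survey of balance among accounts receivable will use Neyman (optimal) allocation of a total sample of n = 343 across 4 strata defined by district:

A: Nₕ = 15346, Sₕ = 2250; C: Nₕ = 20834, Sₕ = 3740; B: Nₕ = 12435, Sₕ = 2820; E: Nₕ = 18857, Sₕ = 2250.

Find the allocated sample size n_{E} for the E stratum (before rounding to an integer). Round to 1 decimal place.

Neyman allocation: nₕ = n·NₕSₕ / Σⱼ NⱼSⱼ.
Σ NⱼSⱼ = 15346·2250 + 20834·3740 + 12435·2820 + 18857·2250 = 1.8994261 × 10^8.
n_{E} = 343·18857·2250 / (1.8994261 × 10^8) = 76.6.

76.6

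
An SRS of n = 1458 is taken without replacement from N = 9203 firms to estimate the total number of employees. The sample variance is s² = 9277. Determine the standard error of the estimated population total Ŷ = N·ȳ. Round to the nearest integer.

21296

Var(Ŷ) = N²·Var(ȳ) = N²·(1 − n/N)·s²/n.
f = 1458/9203 = 0.15842660; Var(ȳ) = 0.84157340·9277/1458 = 5.3547849.
Var(Ŷ) = 9203² · 5.3547849 = 4.5352463 × 10^8.
SE(Ŷ) = √(4.5352463 × 10^8) = 21296.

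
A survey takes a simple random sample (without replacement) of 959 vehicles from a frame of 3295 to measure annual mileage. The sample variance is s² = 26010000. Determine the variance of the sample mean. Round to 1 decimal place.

Under SRS without replacement, Var(ȳ) = (1 − f)·s²/n with f = n/N = 959/3295 = 0.29104704.
Var(ȳ) = (1 − 0.29104704)·26010000/959 = 0.70895296·27122.002 = 19228.224.

19228.2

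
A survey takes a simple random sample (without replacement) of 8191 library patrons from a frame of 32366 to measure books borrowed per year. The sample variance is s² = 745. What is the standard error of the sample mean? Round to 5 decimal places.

0.26064

Under SRS without replacement, Var(ȳ) = (1 − f)·s²/n with f = n/N = 8191/32366 = 0.25307421.
Var(ȳ) = (1 − 0.25307421)·745/8191 = 0.74692579·0.090953486 = 0.067935504.
SE(ȳ) = √(0.067935504) = 0.26064.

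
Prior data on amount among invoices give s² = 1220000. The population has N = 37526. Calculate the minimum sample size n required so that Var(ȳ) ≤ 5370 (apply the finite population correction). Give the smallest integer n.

Without fpc, n₀ = s²/D = 1220000/5370 = 227.1881.
With fpc, (1 − n/N)·s²/n ≤ D requires n ≥ n₀/(1 + n₀/N) = 227.1881/(1 + 227.1881/37526) = 225.8209.
Rounding up, n = 226.

226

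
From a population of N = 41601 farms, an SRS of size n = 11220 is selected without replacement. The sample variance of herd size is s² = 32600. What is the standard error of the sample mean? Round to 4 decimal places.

1.4567

Under SRS without replacement, Var(ȳ) = (1 − f)·s²/n with f = n/N = 11220/41601 = 0.26970506.
Var(ȳ) = (1 − 0.26970506)·32600/11220 = 0.73029494·2.9055258 = 2.1218908.
SE(ȳ) = √(2.1218908) = 1.4567.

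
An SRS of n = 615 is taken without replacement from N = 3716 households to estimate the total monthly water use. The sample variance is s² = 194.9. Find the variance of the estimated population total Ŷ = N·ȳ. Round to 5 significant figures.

Var(Ŷ) = N²·Var(ȳ) = N²·(1 − n/N)·s²/n.
f = 615/3716 = 0.16550054; Var(ȳ) = 0.83449946·194.9/615 = 0.2644617.
Var(Ŷ) = 3716² · 0.2644617 = 3.6518606 × 10^6.

3.6519 × 10^6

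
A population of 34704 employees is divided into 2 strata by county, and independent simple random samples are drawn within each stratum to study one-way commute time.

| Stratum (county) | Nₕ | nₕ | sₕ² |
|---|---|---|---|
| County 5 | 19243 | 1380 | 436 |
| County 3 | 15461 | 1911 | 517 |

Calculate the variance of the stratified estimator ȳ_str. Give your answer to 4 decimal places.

0.1372

Var(ȳ_str) = Σₕ Wₕ²(1 − fₕ)sₕ²/nₕ with Wₕ = Nₕ/N, N = 34704.
County 5: Wₕ = 0.55448940; term = 0.55448940²·(1 − 0.07171439)·436/1380 = 0.090172791.
County 3: Wₕ = 0.44551060; term = 0.44551060²·(1 − 0.12360132)·517/1911 = 0.047059538.
Sum = 0.13723233.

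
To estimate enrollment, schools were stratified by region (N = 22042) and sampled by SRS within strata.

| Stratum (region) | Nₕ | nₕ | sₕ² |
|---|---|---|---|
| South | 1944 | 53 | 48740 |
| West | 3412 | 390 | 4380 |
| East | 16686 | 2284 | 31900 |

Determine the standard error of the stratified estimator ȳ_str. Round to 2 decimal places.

Var(ȳ_str) = Σₕ Wₕ²(1 − fₕ)sₕ²/nₕ with Wₕ = Nₕ/N, N = 22042.
South: Wₕ = 0.08819526; term = 0.08819526²·(1 − 0.02726337)·48740/53 = 6.9581766.
West: Wₕ = 0.15479539; term = 0.15479539²·(1 − 0.11430246)·4380/390 = 0.23834771.
East: Wₕ = 0.75700935; term = 0.75700935²·(1 − 0.13688122)·31900/2284 = 6.9082434.
Sum = 14.104768.
SE = √(14.104768) = 3.76.

3.76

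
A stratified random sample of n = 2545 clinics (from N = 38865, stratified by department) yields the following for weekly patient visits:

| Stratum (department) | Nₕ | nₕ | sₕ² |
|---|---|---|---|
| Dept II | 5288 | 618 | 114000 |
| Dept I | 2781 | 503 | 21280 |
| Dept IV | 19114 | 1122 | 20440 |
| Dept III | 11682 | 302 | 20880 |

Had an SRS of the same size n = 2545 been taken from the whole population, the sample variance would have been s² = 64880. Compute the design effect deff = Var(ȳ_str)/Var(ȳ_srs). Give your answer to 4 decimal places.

0.5636

Var(ȳ_str) = Σ Wₕ²(1−fₕ)sₕ²/nₕ with Wₕ = Nₕ/38865:
  Dept II: (5288/38865)²·(1−618/5288)·114000/618 = 3.0158335
  Dept I: (2781/38865)²·(1−503/2781)·21280/503 = 0.1774357
  Dept IV: (19114/38865)²·(1−1122/19114)·20440/1122 = 4.1476463
  Dept III: (11682/38865)²·(1−302/11682)·20880/302 = 6.0850713
  → Var(ȳ_str) = 13.425987.
Var(ȳ_srs) = (1 − 2545/38865)·64880/2545 = 23.823755.
deff = 13.425987 / 23.823755 = 0.5636.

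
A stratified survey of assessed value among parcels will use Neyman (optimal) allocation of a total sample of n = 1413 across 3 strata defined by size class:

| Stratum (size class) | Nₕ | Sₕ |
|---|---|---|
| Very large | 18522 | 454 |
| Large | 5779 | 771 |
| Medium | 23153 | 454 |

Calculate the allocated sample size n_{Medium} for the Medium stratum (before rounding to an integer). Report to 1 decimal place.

Neyman allocation: nₕ = n·NₕSₕ / Σⱼ NⱼSⱼ.
Σ NⱼSⱼ = 18522·454 + 5779·771 + 23153·454 = 2.3376059 × 10^7.
n_{Medium} = 1413·23153·454 / (2.3376059 × 10^7) = 635.4.

635.4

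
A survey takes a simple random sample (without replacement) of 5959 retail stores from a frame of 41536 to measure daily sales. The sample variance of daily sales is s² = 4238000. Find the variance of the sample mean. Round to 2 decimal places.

609.16

Under SRS without replacement, Var(ȳ) = (1 − f)·s²/n with f = n/N = 5959/41536 = 0.14346591.
Var(ȳ) = (1 − 0.14346591)·4238000/5959 = 0.85653409·711.19315 = 609.16118.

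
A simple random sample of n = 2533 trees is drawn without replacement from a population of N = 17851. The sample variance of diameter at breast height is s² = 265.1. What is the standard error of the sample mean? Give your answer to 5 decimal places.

Under SRS without replacement, Var(ȳ) = (1 − f)·s²/n with f = n/N = 2533/17851 = 0.14189681.
Var(ȳ) = (1 − 0.14189681)·265.1/2533 = 0.85810319·0.10465851 = 0.089807799.
SE(ȳ) = √(0.089807799) = 0.29968.

0.29968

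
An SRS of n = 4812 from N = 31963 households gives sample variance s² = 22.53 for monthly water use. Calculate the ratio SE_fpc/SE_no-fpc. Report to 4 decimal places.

0.9217

f = n/N = 4812/31963 = 0.15054907.
SE_no-fpc = √(s²/n) = 0.06842547; SE_fpc = √((1−f)s²/n) = 0.063064787.
Ratio = √(1−f) = 0.92165662.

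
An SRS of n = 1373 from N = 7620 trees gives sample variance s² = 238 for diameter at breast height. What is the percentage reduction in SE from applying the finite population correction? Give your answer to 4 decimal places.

9.4563

f = n/N = 1373/7620 = 0.18018373.
SE_no-fpc = √(s²/n) = 0.41634486; SE_fpc = √((1−f)s²/n) = 0.37697407.
Ratio = √(1−f) = 0.90543706. Reduction = 100·(1 − 0.90543706) = 9.4563%.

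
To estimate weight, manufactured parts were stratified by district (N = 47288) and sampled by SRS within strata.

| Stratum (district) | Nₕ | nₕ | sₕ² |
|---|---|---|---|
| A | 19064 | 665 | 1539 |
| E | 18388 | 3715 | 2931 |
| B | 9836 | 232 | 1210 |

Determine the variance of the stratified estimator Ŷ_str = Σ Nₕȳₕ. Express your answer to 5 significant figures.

Var(Ŷ_str) = Σₕ Nₕ²(1 − fₕ)sₕ²/nₕ.
A: 19064²·(1 − 665/19064)·1539/665 = 8.1175547 × 10^8.
E: 18388²·(1 − 3715/18388)·2931/3715 = 2.1286802 × 10^8.
B: 9836²·(1 − 232/9836)·1210/232 = 4.9268354 × 10^8.
Sum = 1.517307 × 10^9.

1.5173 × 10^9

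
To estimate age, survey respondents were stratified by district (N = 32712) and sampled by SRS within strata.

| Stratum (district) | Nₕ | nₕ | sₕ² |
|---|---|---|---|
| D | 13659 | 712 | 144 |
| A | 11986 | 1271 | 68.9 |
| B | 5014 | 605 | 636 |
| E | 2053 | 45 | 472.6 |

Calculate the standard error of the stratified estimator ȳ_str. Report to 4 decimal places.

0.3195

Var(ȳ_str) = Σₕ Wₕ²(1 − fₕ)sₕ²/nₕ with Wₕ = Nₕ/N, N = 32712.
D: Wₕ = 0.41755319; term = 0.41755319²·(1 − 0.05212680)·144/712 = 0.033423841.
A: Wₕ = 0.36640988; term = 0.36640988²·(1 − 0.10604038)·68.9/1271 = 0.0065061778.
B: Wₕ = 0.15327708; term = 0.15327708²·(1 − 0.12066215)·636/605 = 0.021717607.
E: Wₕ = 0.06275984; term = 0.06275984²·(1 − 0.02191914)·472.6/45 = 0.040459421.
Sum = 0.10210705.
SE = √(0.10210705) = 0.3195.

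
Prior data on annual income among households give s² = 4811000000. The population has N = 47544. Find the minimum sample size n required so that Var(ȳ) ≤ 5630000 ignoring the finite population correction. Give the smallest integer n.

855

Without fpc, n₀ = s²/D = 4811000000/5630000 = 854.5293.
Rounding up, n = 855.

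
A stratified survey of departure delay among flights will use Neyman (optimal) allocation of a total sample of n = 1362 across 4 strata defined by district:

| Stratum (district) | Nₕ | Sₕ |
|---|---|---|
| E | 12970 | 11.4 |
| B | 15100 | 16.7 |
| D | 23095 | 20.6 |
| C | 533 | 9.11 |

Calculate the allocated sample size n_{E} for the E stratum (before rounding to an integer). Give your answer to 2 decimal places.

228.68

Neyman allocation: nₕ = n·NₕSₕ / Σⱼ NⱼSⱼ.
Σ NⱼSⱼ = 12970·11.4 + 15100·16.7 + 23095·20.6 + 533·9.11 = 880640.63.
n_{E} = 1362·12970·11.4 / 880640.63 = 228.68.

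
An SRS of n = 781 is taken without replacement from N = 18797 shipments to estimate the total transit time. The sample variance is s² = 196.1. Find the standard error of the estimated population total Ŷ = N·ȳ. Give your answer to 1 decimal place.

Var(Ŷ) = N²·Var(ȳ) = N²·(1 − n/N)·s²/n.
f = 781/18797 = 0.04154918; Var(ȳ) = 0.95845082·196.1/781 = 0.24065583.
Var(Ŷ) = 18797² · 0.24065583 = 8.5030253 × 10^7.
SE(Ŷ) = √(8.5030253 × 10^7) = 9221.2.

9221.2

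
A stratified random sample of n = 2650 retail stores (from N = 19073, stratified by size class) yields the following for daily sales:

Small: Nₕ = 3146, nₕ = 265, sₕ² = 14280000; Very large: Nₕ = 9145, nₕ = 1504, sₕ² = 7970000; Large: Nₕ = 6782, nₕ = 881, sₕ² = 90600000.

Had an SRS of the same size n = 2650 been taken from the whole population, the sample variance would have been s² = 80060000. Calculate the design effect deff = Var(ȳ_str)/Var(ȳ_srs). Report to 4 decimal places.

0.5256

Var(ȳ_str) = Σ Wₕ²(1−fₕ)sₕ²/nₕ with Wₕ = Nₕ/19073:
  Small: (3146/19073)²·(1−265/3146)·14280000/265 = 1342.5989
  Very large: (9145/19073)²·(1−1504/9145)·7970000/1504 = 1017.903
  Large: (6782/19073)²·(1−881/6782)·90600000/881 = 11313.518
  → Var(ȳ_str) = 13674.02.
Var(ȳ_srs) = (1 − 2650/19073)·80060000/2650 = 26013.764.
deff = 13674.02 / 26013.764 = 0.5256.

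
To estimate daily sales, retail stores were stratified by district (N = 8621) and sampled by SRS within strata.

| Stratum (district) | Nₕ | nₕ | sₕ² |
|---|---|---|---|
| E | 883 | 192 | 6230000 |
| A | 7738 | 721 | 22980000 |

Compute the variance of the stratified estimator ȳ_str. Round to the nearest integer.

Var(ȳ_str) = Σₕ Wₕ²(1 − fₕ)sₕ²/nₕ with Wₕ = Nₕ/N, N = 8621.
E: Wₕ = 0.10242431; term = 0.10242431²·(1 − 0.21744054)·6230000/192 = 266.38531.
A: Wₕ = 0.89757569; term = 0.89757569²·(1 − 0.09317653)·22980000/721 = 23285.184.
Sum = 23551.569.

23552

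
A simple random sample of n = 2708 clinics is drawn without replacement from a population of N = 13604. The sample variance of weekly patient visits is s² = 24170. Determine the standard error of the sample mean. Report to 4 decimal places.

2.6737

Under SRS without replacement, Var(ȳ) = (1 − f)·s²/n with f = n/N = 2708/13604 = 0.19905910.
Var(ȳ) = (1 − 0.19905910)·24170/2708 = 0.80094090·8.9254062 = 7.1487229.
SE(ȳ) = √(7.1487229) = 2.6737.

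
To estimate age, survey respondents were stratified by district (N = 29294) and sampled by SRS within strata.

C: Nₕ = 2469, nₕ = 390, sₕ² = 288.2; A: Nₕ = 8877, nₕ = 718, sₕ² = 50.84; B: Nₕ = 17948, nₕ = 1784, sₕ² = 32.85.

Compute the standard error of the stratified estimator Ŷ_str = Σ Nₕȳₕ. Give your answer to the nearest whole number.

3777

Var(Ŷ_str) = Σₕ Nₕ²(1 − fₕ)sₕ²/nₕ.
C: 2469²·(1 − 390/2469)·288.2/390 = 3.7931931 × 10^6.
A: 8877²·(1 − 718/8877)·50.84/718 = 5.1284279 × 10^6.
B: 17948²·(1 − 1784/17948)·32.85/1784 = 5.342019 × 10^6.
Sum = 1.426364 × 10^7.
SE = √(1.426364 × 10^7) = 3777.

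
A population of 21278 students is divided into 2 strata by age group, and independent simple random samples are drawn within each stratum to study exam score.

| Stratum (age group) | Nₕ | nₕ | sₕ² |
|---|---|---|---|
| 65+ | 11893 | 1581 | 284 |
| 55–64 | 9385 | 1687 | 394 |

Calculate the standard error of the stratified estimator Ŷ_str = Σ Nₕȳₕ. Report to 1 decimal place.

Var(Ŷ_str) = Σₕ Nₕ²(1 − fₕ)sₕ²/nₕ.
65+: 11893²·(1 − 1581/11893)·284/1581 = 2.2030319 × 10^7.
55–64: 9385²·(1 − 1687/9385)·394/1687 = 1.6873039 × 10^7.
Sum = 3.8903358 × 10^7.
SE = √(3.8903358 × 10^7) = 6237.3.

6237.3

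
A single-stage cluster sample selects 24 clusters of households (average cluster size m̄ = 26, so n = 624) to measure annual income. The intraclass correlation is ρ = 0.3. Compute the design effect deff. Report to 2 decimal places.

deff = 1 + (26 − 1)·0.3 = 1 + 7.5 = 8.5.

8.50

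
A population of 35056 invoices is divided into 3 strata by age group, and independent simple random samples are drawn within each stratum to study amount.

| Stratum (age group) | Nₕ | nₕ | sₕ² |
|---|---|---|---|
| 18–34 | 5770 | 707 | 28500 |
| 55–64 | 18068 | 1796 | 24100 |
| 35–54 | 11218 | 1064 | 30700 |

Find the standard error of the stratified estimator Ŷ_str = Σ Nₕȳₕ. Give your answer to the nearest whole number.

Var(Ŷ_str) = Σₕ Nₕ²(1 − fₕ)sₕ²/nₕ.
18–34: 5770²·(1 − 707/5770)·28500/707 = 1.1776309 × 10^9.
55–64: 18068²·(1 − 1796/18068)·24100/1796 = 3.9451337 × 10^9.
35–54: 11218²·(1 − 1064/11218)·30700/1064 = 3.2866189 × 10^9.
Sum = 8.4093835 × 10^9.
SE = √(8.4093835 × 10^9) = 91703.

91703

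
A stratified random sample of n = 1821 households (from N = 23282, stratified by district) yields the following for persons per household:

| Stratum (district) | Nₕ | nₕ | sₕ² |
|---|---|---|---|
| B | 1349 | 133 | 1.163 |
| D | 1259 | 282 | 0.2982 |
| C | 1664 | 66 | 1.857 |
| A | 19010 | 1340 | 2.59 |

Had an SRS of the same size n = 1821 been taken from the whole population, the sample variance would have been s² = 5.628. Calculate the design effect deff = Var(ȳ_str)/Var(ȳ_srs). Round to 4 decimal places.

Var(ȳ_str) = Σ Wₕ²(1−fₕ)sₕ²/nₕ with Wₕ = Nₕ/23282:
  B: (1349/23282)²·(1−133/1349)·1.163/133 = 2.6462631 × 10^-5
  D: (1259/23282)²·(1−282/1259)·0.2982/282 = 2.3995967 × 10^-6
  C: (1664/23282)²·(1−66/1664)·1.857/66 = 1.3802492 × 10^-4
  A: (19010/23282)²·(1−1340/19010)·2.59/1340 = 0.001197769
  → Var(ȳ_str) = 0.0013646561.
Var(ȳ_srs) = (1 − 1821/23282)·5.628/1821 = 0.0028488777.
deff = 0.0013646561 / 0.0028488777 = 0.4790.

0.4790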